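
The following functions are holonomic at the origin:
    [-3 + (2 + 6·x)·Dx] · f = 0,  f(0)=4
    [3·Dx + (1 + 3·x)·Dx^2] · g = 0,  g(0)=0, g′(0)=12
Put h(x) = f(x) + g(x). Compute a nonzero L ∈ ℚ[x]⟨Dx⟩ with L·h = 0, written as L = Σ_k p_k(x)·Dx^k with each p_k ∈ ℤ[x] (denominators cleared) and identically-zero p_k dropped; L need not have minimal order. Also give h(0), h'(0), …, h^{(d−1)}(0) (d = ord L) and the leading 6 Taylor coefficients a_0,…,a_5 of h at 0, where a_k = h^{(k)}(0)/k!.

L = 9·Dx + (15 + 45·x)·Dx^2 + (2 + 12·x + 18·x^2)·Dx^3  (order 3).
h: a_k = 4, 18, -45/2, 171/4, -2997/32, 70713/320, …
ICs: h(0) = 4, h′(0) = 18, h′′(0) = -45.

f: a_k = 4, 6, -9/2, 27/4, -405/32, 1701/64, …
g: a_k = 0, 12, -18, 36, -81, 972/5, …
f+g: L₀ = lclm(L_f,L_g), ord ≤ 1+2.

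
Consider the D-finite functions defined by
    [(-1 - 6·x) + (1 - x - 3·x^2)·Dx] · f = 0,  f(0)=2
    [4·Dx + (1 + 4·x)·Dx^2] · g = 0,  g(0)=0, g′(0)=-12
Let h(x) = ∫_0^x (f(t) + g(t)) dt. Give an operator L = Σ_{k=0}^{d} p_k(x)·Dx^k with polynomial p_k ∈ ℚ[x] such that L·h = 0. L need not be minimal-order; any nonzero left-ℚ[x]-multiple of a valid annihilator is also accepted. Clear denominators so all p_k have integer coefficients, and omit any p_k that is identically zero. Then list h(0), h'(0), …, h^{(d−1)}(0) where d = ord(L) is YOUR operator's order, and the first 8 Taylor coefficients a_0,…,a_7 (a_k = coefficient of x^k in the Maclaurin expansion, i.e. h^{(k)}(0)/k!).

L = (212 + 1072·x + 3144·x^2 + 2160·x^3 + 2592·x^4)·Dx^2 + (5 + 248·x + 1922·x^2 + 4308·x^3 + 4464·x^4 + 4320·x^5)·Dx^3 + (-6 - 53·x - 108·x^2 + 110·x^3 + 519·x^4 + 1044·x^5 + 864·x^6)·Dx^4  (order 4).
h: a_k = 0, 2, -5, 32/3, -25/2, 46, -1336/15, 2242/7, …
ICs: h(0) = 0, h′(0) = 2, h′′(0) = -10, h′′′(0) = 64.

f: a_k = 2, 2, 8, 14, 38, 80, 194, 434, …
g: a_k = 0, -12, 24, -64, 192, -3072/5, 2048, -49152/7, …
Weyl lclm of L_f,L_g ⇒ L₀ (ord ≤ 3).
h=∫h₀ ⇒ L = L₀·Dx.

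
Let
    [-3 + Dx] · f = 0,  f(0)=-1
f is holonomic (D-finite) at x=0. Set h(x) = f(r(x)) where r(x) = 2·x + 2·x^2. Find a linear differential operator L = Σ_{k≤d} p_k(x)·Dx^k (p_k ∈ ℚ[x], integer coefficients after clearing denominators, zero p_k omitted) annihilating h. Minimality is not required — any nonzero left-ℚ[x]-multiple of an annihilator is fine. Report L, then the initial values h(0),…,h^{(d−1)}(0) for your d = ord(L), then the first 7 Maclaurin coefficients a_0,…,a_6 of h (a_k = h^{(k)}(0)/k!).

L = (-6 - 12·x) + Dx  (order 1).
h: a_k = -1, -6, -24, -72, -180, -1944/5, -3744/5, …
ICs: h(0) = -1.

f: a_k = -1, -3, -9/2, -9/2, -27/8, -81/40, -81/80, …
L₀ from L_f via x↦r, Dx↦r'^{-1}Dx.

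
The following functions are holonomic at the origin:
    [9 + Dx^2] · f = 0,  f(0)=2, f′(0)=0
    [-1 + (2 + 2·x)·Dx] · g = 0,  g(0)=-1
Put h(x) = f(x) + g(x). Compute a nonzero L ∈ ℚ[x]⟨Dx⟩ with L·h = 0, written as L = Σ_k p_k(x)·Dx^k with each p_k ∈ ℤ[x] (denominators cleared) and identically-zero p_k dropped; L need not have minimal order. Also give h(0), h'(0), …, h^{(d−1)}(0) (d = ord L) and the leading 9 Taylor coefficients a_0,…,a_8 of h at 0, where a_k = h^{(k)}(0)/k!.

f: a_k = 2, 0, -9, 0, 27/4, 0, -81/40, 0, 729/2240, …
g: a_k = -1, -1/2, 1/8, -1/16, 5/128, -7/256, 21/1024, -33/2048, 429/32768, …
Sum ⇒ L₀ = lclm(L_f,L_g) in ℚ(x)⟨Dx⟩.
L = (-351 - 648·x - 324·x^2) + (630 + 1926·x + 1944·x^2 + 648·x^3)·Dx + (-39 - 72·x - 36·x^2)·Dx^2 + (70 + 214·x + 216·x^2 + 72·x^3)·Dx^3  (order 3).
h: a_k = 1, -1/2, -71/8, -1/16, 869/128, -7/256, -10263/5120, -33/2048, 388263/1146880, …
ICs: h(0) = 1, h′(0) = -1/2, h′′(0) = -71/4.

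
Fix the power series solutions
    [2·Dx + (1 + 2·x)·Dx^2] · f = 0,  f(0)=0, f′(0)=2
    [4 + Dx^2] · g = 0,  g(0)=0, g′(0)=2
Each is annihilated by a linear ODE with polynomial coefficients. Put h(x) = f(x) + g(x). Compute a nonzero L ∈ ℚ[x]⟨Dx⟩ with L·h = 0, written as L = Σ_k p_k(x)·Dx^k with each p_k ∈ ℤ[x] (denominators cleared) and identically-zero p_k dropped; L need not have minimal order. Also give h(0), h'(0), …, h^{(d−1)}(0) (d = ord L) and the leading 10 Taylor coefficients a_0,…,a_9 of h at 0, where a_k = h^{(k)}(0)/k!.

L = (56 + 32·x + 32·x^2)·Dx + (12 + 40·x + 48·x^2 + 32·x^3)·Dx^2 + (14 + 8·x + 8·x^2)·Dx^3 + (3 + 10·x + 12·x^2 + 8·x^3)·Dx^4  (order 4).
h: a_k = 0, 4, -2, 4/3, -4, 20/3, -32/3, 5752/315, -32, 161284/2835, …
ICs: h(0) = 0, h′(0) = 4, h′′(0) = -4, h′′′(0) = 8.

f: a_k = 0, 2, -2, 8/3, -4, 32/5, -32/3, 128/7, -32, 512/9, …
g: a_k = 0, 2, 0, -4/3, 0, 4/15, 0, -8/315, 0, 4/2835, …
Weyl lclm of L_f,L_g ⇒ L₀ (ord ≤ 4).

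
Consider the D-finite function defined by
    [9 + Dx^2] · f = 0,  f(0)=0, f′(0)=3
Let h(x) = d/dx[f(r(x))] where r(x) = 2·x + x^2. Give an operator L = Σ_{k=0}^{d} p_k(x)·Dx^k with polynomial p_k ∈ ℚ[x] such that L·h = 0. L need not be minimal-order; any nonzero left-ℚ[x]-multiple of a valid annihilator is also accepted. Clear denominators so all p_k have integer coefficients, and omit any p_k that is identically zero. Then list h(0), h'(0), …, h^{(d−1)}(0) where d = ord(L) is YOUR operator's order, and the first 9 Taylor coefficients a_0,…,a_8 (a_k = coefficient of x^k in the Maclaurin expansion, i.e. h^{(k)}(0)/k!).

f: a_k = 0, 3, 0, -9/2, 0, 81/40, 0, -243/560, 0, …
Change of var in L_f (x↦r) gives L₀.
h=h₀': d/dx-closure on L₀ ⇒ L.
L = (39 + 144·x + 216·x^2 + 144·x^3 + 36·x^4) + (-3 - 3·x)·Dx + (1 + 2·x + x^2)·Dx^2  (order 2).
h: a_k = 6, 6, -108, -216, 189, 945, 3726/5, -4536/5, -306909/140, …
ICs: h(0) = 6, h′(0) = 6.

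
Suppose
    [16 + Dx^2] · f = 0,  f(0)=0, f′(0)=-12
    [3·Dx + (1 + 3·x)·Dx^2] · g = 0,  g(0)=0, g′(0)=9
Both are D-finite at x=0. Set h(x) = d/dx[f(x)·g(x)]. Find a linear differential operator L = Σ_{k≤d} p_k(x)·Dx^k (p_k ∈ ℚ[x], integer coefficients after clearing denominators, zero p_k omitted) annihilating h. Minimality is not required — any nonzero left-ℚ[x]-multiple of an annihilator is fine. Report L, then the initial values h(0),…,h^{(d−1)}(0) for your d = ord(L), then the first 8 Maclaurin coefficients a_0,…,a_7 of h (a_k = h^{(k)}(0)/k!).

L = (-252256 - 1400832·x + 774144·x^2 + 36937728·x^3 + 133871616·x^4 + 191102976·x^5 + 95551488·x^6) + (-43296 + 45216·x + 2557440·x^2 + 11404800·x^3 + 19906560·x^4 + 11943936·x^5)·Dx + (-14630 - 16992·x + 831600·x^2 + 6110208·x^3 + 17853696·x^4 + 23887872·x^5 + 11943936·x^6)·Dx^2 + (-2706 + 2826·x + 159840·x^2 + 712800·x^3 + 1244160·x^4 + 746496·x^5)·Dx^3 + (71 + 4410·x + 48951·x^2 + 237600·x^3 + 592920·x^4 + 746496·x^5 + 373248·x^6)·Dx^4  (order 4).
h: a_k = 0, -216, 486, -144, 1485, -6696, 97146/5, -2011872/35, …
ICs: h(0) = 0, h′(0) = -216, h′′(0) = 972, h′′′(0) = -864.

f: a_k = 0, -12, 0, 32, 0, -128/5, 0, 1024/105, …
g: a_k = 0, 9, -27/2, 27, -243/4, 729/5, -729/2, 6561/7, …
h₀=f·g: eliminate ⇒ L₀, order ≤ 2·2.
Derive L from L₀ (diff closure).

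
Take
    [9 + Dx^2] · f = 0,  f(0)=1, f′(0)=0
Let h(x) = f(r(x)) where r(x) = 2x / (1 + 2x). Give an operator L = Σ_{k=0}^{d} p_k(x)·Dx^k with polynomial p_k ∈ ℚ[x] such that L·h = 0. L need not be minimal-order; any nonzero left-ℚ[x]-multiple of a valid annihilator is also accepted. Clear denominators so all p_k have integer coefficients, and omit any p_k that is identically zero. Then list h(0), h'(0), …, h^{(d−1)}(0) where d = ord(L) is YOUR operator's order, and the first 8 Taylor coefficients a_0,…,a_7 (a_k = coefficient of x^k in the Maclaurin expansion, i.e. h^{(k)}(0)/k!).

L = 36 + (4 + 24·x + 48·x^2 + 32·x^3)·Dx + (1 + 8·x + 24·x^2 + 32·x^3 + 16·x^4)·Dx^2  (order 2).
h: a_k = 1, 0, -18, 72, -162, 144, 3276/5, -22032/5, …
ICs: h(0) = 1, h′(0) = 0.

f: a_k = 1, 0, -9/2, 0, 27/8, 0, -81/80, 0, …
Change of var in L_f (x↦r) gives L₀.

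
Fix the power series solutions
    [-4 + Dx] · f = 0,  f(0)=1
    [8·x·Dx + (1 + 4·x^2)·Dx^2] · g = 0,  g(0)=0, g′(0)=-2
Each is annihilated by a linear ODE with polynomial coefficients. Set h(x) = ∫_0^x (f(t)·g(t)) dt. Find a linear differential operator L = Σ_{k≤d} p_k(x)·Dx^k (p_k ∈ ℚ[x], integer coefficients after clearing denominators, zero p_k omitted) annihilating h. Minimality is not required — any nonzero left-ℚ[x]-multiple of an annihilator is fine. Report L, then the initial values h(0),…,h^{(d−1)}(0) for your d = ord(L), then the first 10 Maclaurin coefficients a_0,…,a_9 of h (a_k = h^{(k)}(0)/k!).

L = (16 - 32·x + 64·x^2)·Dx + (-8 + 8·x - 32·x^2)·Dx^2 + (1 + 4·x^2)·Dx^3  (order 3).
h: a_k = 0, 0, -1, -8/3, -10/3, -32/15, -16/15, -128/63, -208/105, 6656/2835, …
ICs: h(0) = 0, h′(0) = 0, h′′(0) = -2.

f: a_k = 1, 4, 8, 32/3, 32/3, 128/15, 256/45, 1024/315, 512/315, 2048/2835, …
g: a_k = 0, -2, 0, 8/3, 0, -32/5, 0, 128/7, 0, -512/9, …
Product ⇒ symmetric product L₀, ord ≤ 2.
Integrate: L := L₀·Dx.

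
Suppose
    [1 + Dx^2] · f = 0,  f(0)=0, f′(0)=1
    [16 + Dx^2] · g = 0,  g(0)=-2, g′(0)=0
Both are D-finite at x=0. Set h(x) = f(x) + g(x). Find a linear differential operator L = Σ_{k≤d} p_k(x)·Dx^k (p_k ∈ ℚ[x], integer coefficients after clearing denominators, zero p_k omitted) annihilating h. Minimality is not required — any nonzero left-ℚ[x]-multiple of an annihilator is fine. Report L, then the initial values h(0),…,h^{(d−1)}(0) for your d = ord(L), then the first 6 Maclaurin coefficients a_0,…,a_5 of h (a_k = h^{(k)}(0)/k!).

L = 16 + 17·Dx^2 + Dx^4  (order 4).
h: a_k = -2, 1, 16, -1/6, -64/3, 1/120, …
ICs: h(0) = -2, h′(0) = 1, h′′(0) = 32, h′′′(0) = -1.

f: a_k = 0, 1, 0, -1/6, 0, 1/120, …
g: a_k = -2, 0, 16, 0, -64/3, 0, …
Sum ⇒ L₀ = lclm(L_f,L_g) in ℚ(x)⟨Dx⟩.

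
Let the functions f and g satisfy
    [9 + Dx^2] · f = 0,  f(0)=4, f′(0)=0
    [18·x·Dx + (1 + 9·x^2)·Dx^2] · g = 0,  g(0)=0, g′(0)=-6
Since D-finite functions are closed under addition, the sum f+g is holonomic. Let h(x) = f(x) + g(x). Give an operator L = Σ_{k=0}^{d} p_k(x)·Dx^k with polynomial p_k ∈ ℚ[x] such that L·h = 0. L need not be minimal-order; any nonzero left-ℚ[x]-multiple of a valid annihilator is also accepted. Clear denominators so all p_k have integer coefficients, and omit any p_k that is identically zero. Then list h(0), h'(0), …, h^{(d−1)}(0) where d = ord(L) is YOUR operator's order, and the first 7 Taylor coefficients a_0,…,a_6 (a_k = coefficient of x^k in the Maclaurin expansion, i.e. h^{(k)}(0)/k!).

L = (-1782·x + 20412·x^3 + 13122·x^5)·Dx + (-9 + 567·x^2 + 6561·x^4 + 6561·x^6)·Dx^2 + (-198·x + 2268·x^3 + 1458·x^5)·Dx^3 + (-1 + 63·x^2 + 729·x^4 + 729·x^6)·Dx^4  (order 4).
h: a_k = 4, -6, -18, 18, 27/2, -486/5, -81/20, …
ICs: h(0) = 4, h′(0) = -6, h′′(0) = -36, h′′′(0) = 108.

f: a_k = 4, 0, -18, 0, 27/2, 0, -81/20, …
g: a_k = 0, -6, 0, 18, 0, -486/5, 0, …
h₀=f+g: left-lcm gives L₀, ord ≤ 4.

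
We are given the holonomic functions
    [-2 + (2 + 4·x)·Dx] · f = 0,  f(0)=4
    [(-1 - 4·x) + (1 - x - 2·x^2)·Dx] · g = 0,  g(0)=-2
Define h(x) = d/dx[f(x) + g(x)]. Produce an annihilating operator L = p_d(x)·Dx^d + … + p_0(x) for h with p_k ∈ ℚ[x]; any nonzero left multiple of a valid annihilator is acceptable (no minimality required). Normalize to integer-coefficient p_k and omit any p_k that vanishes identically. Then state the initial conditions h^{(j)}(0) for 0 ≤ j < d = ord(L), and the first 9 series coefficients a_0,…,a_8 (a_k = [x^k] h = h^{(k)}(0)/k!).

f: a_k = 4, 4, -2, 2, -5/2, 7/2, -21/4, 33/4, -429/32, …
g: a_k = -2, -2, -6, -10, -22, -42, -86, -170, -342, …
f+g: L₀ = lclm(L_f,L_g), ord ≤ 1+1.
Differentiate: ansatz ord ≤ ord L₀ ⇒ L.
L = (-48 - 222·x - 432·x^2 - 336·x^3 - 240·x^4) + (-27 - 258·x - 873·x^2 - 1368·x^3 - 1284·x^4 - 720·x^5)·Dx + (7 + 34·x + 41·x^2 - 54·x^3 - 236·x^4 - 328·x^5 - 160·x^6)·Dx^2  (order 2).
h: a_k = 2, -16, -24, -98, -385/2, -1095/2, -4529/4, -11373/4, -189981/32, …
ICs: h(0) = 2, h′(0) = -16.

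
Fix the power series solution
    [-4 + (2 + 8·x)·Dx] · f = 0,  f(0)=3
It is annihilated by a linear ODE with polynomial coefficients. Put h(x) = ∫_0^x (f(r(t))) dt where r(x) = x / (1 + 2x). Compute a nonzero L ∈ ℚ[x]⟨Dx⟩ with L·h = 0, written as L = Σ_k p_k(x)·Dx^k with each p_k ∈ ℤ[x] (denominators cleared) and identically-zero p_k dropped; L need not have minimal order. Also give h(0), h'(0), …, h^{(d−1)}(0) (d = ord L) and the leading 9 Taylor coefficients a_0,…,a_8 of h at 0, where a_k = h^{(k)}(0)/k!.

f: a_k = 3, 6, -6, 12, -30, 84, -252, 792, -2574, …
f∘r: x↦r, Dx↦Dx/r' in L_f ⇒ L₀.
∫: right-multiply L₀ by Dx.
L = -2·Dx + (1 + 8·x + 12·x^2)·Dx^2  (order 2).
h: a_k = 0, 3, 3, -6, 15, -222/5, 150, -3924/7, 2259, …
ICs: h(0) = 0, h′(0) = 3.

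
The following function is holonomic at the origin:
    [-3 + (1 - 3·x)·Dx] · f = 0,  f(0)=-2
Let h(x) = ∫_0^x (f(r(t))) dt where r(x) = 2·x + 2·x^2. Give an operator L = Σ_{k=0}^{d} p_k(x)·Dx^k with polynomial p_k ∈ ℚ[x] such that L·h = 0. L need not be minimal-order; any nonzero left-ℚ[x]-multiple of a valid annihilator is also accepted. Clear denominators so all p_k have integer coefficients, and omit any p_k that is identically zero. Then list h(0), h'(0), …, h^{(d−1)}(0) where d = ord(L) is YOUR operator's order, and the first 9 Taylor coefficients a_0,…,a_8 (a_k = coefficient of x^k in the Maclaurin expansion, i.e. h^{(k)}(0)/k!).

f: a_k = -2, -6, -18, -54, -162, -486, -1458, -4374, -13122, …
Substitute x→r, Dx→(1/r')Dx; clear ⇒ L₀.
h=∫h₀ ⇒ L = L₀·Dx.
L = (6 + 12·x)·Dx + (-1 + 6·x + 6·x^2)·Dx^2  (order 2).
h: a_k = 0, -2, -6, -28, -144, -792, -4536, -187056/7, -160704, …
ICs: h(0) = 0, h′(0) = -2.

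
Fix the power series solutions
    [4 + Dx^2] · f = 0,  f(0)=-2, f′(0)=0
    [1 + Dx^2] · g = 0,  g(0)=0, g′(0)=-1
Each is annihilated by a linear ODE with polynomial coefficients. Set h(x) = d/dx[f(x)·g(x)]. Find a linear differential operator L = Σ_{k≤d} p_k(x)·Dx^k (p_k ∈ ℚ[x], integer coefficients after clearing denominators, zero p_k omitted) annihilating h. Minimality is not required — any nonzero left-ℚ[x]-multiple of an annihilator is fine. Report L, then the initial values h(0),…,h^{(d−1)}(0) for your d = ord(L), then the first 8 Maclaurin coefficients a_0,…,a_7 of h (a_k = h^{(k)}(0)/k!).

L = 9 + 10·Dx^2 + Dx^4  (order 4).
h: a_k = 2, 0, -13, 0, 121/12, 0, -1093/360, 0, …
ICs: h(0) = 2, h′(0) = 0, h′′(0) = -26, h′′′(0) = 0.

f: a_k = -2, 0, 4, 0, -4/3, 0, 8/45, 0, …
g: a_k = 0, -1, 0, 1/6, 0, -1/120, 0, 1/5040, …
L₀ := L_f ⊗_s L_g (sym. prod.), ord ≤ 4.
h=h₀': d/dx-closure on L₀ ⇒ L.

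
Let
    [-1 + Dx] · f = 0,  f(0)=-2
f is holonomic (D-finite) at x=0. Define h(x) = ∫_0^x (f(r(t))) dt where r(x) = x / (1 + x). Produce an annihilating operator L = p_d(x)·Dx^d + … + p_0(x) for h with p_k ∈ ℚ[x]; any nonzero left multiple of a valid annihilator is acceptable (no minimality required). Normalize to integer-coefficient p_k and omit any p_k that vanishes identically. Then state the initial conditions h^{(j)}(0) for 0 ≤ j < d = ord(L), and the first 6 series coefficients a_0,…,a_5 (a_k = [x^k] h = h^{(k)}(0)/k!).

L = -Dx + (1 + 2·x + x^2)·Dx^2  (order 2).
h: a_k = 0, -2, -1, 1/3, -1/12, -1/60, …
ICs: h(0) = 0, h′(0) = -2.

f: a_k = -2, -2, -1, -1/3, -1/12, -1/60, …
Change of var in L_f (x↦r) gives L₀.
h=∫h₀ ⇒ L = L₀·Dx.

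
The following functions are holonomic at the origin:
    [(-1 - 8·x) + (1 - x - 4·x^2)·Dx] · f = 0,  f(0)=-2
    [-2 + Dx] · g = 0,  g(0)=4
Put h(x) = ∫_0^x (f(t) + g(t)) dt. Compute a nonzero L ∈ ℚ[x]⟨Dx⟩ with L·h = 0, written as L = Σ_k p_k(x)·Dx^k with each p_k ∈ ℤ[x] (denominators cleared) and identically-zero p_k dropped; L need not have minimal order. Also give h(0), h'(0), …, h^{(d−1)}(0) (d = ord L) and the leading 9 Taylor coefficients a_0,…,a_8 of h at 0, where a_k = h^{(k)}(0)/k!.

L = (-16 - 20·x - 240·x^2 - 128·x^3)·Dx + (6 + 32·x + 124·x^2 - 32·x^3 - 64·x^4)·Dx^2 + (1 - 11·x - 2·x^2 + 48·x^3 + 32·x^4)·Dx^3  (order 3).
h: a_k = 0, 2, 3, -2/3, -19/6, -166/15, -967/45, -16274/315, -138899/1260, …
ICs: h(0) = 0, h′(0) = 2, h′′(0) = 6.

f: a_k = -2, -2, -10, -18, -58, -130, -362, -882, -2330, …
g: a_k = 4, 8, 8, 16/3, 8/3, 16/15, 16/45, 32/315, 8/315, …
Weyl lclm of L_f,L_g ⇒ L₀ (ord ≤ 2).
∫: right-multiply L₀ by Dx.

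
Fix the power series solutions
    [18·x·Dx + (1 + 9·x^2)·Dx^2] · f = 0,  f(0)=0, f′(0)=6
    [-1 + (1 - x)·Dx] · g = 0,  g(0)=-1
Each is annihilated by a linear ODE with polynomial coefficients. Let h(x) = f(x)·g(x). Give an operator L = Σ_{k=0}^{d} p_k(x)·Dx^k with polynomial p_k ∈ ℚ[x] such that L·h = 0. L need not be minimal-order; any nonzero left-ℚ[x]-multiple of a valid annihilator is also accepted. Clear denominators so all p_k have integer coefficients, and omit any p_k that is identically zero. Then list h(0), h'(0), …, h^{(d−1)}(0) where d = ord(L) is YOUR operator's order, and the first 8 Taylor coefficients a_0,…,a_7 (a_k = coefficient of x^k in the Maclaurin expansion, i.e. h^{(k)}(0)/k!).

L = 18·x + (2 - 18·x + 36·x^2)·Dx + (-1 + x - 9·x^2 + 9·x^3)·Dx^2  (order 2).
h: a_k = 0, -6, -6, 12, 12, -426/5, -426/5, 18888/35, …
ICs: h(0) = 0, h′(0) = -6.

f: a_k = 0, 6, 0, -18, 0, 486/5, 0, -4374/7, …
g: a_k = -1, -1, -1, -1, -1, -1, -1, -1, …
f·g: L₀ = L_f ⊗_s L_g, ord ≤ 2·1.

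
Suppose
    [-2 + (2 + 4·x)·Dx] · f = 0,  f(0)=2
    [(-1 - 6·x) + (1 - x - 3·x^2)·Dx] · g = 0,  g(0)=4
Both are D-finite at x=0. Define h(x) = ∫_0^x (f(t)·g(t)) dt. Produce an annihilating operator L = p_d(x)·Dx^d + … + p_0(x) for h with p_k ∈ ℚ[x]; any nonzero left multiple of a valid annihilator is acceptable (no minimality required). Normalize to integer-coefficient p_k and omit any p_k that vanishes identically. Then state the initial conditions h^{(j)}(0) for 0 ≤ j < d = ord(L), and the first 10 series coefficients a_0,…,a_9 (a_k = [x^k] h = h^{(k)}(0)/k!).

L = (2 + 7·x + 9·x^2)·Dx + (-1 - x + 5·x^2 + 6·x^3)·Dx^2  (order 2).
h: a_k = 0, 8, 8, 12, 22, 191/5, 77, 2049/14, 2427/8, 9731/16, …
ICs: h(0) = 0, h′(0) = 8.

f: a_k = 2, 2, -1, 1, -5/4, 7/4, -21/8, 33/8, -429/64, 715/64, …
g: a_k = 4, 4, 16, 28, 76, 160, 388, 868, 2032, 4636, …
f·g: L₀ = L_f ⊗_s L_g, ord ≤ 1·1.
h=∫₀ˣh₀: take L = L₀·Dx.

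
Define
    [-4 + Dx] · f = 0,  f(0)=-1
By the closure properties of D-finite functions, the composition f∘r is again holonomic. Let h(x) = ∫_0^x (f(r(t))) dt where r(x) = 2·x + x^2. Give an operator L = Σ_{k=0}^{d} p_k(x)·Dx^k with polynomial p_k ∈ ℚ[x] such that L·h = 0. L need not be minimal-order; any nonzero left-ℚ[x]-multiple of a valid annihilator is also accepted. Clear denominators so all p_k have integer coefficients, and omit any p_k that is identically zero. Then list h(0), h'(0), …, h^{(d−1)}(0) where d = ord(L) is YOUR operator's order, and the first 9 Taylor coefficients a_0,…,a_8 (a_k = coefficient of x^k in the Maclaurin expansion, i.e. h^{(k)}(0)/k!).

f: a_k = -1, -4, -8, -32/3, -32/3, -128/15, -256/45, -1024/315, -512/315, …
f∘r: x↦r, Dx↦Dx/r' in L_f ⇒ L₀.
∫: right-multiply L₀ by Dx.
L = (-8 - 8·x)·Dx + Dx^2  (order 2).
h: a_k = 0, -1, -4, -12, -88/3, -184/3, -1696/15, -59104/315, -89632/315, …
ICs: h(0) = 0, h′(0) = -1.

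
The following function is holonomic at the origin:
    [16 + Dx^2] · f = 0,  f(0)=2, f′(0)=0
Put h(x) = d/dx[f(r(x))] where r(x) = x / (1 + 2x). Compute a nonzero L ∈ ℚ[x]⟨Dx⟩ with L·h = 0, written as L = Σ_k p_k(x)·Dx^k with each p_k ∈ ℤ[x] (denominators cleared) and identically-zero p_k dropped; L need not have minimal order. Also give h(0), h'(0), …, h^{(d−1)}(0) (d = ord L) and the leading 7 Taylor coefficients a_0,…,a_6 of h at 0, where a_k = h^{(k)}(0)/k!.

f: a_k = 2, 0, -16, 0, 64/3, 0, -512/45, …
Substitute x→r, Dx→(1/r')Dx; clear ⇒ L₀.
h₀' ⇒ L via d/dx closure of L₀.
L = (40 + 96·x + 96·x^2) + (12 + 72·x + 144·x^2 + 96·x^3)·Dx + (1 + 8·x + 24·x^2 + 32·x^3 + 16·x^4)·Dx^2  (order 2).
h: a_k = 0, -32, 192, -2048/3, 5120/3, -39424/15, -7168/5, …
ICs: h(0) = 0, h′(0) = -32.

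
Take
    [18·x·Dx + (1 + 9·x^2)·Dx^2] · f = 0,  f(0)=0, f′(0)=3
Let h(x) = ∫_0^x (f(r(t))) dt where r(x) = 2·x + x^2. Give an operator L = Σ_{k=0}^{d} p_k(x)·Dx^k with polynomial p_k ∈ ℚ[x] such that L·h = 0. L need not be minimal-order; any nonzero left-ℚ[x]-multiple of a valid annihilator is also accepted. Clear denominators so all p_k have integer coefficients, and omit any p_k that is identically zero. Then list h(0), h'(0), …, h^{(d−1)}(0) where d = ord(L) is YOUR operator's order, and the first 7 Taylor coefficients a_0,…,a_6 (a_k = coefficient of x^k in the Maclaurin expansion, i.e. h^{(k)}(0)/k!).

f: a_k = 0, 3, 0, -9, 0, 243/5, 0, …
Change of var in L_f (x↦r) gives L₀.
Integrate: L := L₀·Dx.
L = (-1 + 72·x + 144·x^2 + 108·x^3 + 27·x^4)·Dx^2 + (1 + x + 36·x^2 + 72·x^3 + 45·x^4 + 9·x^5)·Dx^3  (order 3).
h: a_k = 0, 0, 3, 1, -18, -108/5, 1251/5, …
ICs: h(0) = 0, h′(0) = 0, h′′(0) = 6.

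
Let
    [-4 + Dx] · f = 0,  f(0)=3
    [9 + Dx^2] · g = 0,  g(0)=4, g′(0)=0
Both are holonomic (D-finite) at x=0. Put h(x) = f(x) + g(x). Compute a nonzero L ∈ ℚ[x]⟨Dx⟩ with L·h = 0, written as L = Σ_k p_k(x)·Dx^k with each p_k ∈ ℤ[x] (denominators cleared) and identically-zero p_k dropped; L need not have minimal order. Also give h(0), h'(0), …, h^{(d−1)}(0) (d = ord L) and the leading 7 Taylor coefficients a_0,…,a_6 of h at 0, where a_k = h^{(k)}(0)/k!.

L = -36 + 9·Dx - 4·Dx^2 + Dx^3  (order 3).
h: a_k = 7, 12, 6, 32, 91/2, 128/5, 781/60, …
ICs: h(0) = 7, h′(0) = 12, h′′(0) = 12.

f: a_k = 3, 12, 24, 32, 32, 128/5, 256/15, …
g: a_k = 4, 0, -18, 0, 27/2, 0, -81/20, …
h₀=f+g: left-lcm gives L₀, ord ≤ 3.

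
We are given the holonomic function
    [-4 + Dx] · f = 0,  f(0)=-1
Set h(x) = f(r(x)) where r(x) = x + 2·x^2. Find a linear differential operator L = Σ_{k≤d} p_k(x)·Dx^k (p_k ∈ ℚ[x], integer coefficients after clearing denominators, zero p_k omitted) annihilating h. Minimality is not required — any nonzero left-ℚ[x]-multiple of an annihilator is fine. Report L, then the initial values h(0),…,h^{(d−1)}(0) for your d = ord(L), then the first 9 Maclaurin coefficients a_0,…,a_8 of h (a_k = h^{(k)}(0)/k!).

L = (-4 - 16·x) + Dx  (order 1).
h: a_k = -1, -4, -16, -128/3, -320/3, -3328/15, -19456/45, -237568/315, -391168/315, …
ICs: h(0) = -1.

f: a_k = -1, -4, -8, -32/3, -32/3, -128/15, -256/45, -1024/315, -512/315, …
h₀=f(r): pull back L_f along r ⇒ L₀.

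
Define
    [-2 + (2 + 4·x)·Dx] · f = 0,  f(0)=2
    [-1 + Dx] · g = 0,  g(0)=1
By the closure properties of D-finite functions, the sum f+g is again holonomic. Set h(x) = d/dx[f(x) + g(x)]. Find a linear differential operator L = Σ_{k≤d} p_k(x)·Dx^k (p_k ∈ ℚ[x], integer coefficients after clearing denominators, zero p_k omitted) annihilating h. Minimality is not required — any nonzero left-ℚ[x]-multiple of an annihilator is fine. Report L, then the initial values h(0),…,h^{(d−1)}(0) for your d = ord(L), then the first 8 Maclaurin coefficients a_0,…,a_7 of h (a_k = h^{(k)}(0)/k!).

L = (-2 - x) + (1 - 2·x - 2·x^2)·Dx + (1 + 3·x + 2·x^2)·Dx^2  (order 2).
h: a_k = 3, -1, 7/2, -29/6, 211/24, -1889/120, 20791/720, -270269/5040, …
ICs: h(0) = 3, h′(0) = -1.

f: a_k = 2, 2, -1, 1, -5/4, 7/4, -21/8, 33/8, …
g: a_k = 1, 1, 1/2, 1/6, 1/24, 1/120, 1/720, 1/5040, …
h₀=f+g: left-lcm gives L₀, ord ≤ 2.
Differentiate: ansatz ord ≤ ord L₀ ⇒ L.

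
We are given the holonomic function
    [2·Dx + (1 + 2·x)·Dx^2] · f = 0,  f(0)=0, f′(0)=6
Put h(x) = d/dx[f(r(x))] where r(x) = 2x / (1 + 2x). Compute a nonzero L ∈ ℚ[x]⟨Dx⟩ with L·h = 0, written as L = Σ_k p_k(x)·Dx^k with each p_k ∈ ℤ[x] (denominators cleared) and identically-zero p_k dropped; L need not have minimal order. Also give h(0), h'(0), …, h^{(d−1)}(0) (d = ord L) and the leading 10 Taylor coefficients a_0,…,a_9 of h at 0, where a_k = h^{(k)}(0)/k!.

L = (8 + 24·x) + (1 + 8·x + 12·x^2)·Dx  (order 1).
h: a_k = 12, -96, 624, -3840, 23232, -139776, 839424, -5038080, 30231552, -181395456, …
ICs: h(0) = 12.

f: a_k = 0, 6, -6, 8, -12, 96/5, -32, 384/7, -96, 512/3, …
f∘r: x↦r, Dx↦Dx/r' in L_f ⇒ L₀.
Derive L from L₀ (diff closure).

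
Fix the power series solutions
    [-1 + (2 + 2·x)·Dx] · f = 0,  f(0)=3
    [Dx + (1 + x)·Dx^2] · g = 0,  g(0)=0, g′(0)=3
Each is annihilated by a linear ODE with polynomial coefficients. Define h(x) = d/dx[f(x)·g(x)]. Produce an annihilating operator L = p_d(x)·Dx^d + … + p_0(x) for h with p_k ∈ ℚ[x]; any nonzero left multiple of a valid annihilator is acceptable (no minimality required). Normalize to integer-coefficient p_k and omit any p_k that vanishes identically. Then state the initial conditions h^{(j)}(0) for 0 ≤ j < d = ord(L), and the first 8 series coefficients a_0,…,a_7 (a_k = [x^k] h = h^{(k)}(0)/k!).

L = 1 + (8 + 8·x)·Dx + (4 + 8·x + 4·x^2)·Dx^2  (order 2).
h: a_k = 9, 0, -9/8, 3/2, -213/128, 279/160, -9129/5120, 8067/4480, …
ICs: h(0) = 9, h′(0) = 0.

f: a_k = 3, 3/2, -3/8, 3/16, -15/128, 21/256, -63/1024, 99/2048, …
g: a_k = 0, 3, -3/2, 1, -3/4, 3/5, -1/2, 3/7, …
L₀ := L_f ⊗_s L_g (sym. prod.), ord ≤ 2.
h=h₀': d/dx-closure on L₀ ⇒ L.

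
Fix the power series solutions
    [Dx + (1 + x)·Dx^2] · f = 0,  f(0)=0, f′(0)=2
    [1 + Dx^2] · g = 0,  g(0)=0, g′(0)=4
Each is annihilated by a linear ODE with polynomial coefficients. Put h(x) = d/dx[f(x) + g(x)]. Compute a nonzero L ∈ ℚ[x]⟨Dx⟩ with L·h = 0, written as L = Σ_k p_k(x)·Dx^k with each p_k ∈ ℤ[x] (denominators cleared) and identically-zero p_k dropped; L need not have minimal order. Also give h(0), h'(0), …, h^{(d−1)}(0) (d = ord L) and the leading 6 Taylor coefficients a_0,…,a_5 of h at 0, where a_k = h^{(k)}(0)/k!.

f: a_k = 0, 2, -1, 2/3, -1/2, 2/5, …
g: a_k = 0, 4, 0, -2/3, 0, 1/30, …
Weyl lclm of L_f,L_g ⇒ L₀ (ord ≤ 4).
Derive L from L₀ (diff closure).
L = (7 + 2·x + x^2) + (3 + 5·x + 3·x^2 + x^3)·Dx + (7 + 2·x + x^2)·Dx^2 + (3 + 5·x + 3·x^2 + x^3)·Dx^3  (order 3).
h: a_k = 6, -2, 0, -2, 13/6, -2, …
ICs: h(0) = 6, h′(0) = -2, h′′(0) = 0.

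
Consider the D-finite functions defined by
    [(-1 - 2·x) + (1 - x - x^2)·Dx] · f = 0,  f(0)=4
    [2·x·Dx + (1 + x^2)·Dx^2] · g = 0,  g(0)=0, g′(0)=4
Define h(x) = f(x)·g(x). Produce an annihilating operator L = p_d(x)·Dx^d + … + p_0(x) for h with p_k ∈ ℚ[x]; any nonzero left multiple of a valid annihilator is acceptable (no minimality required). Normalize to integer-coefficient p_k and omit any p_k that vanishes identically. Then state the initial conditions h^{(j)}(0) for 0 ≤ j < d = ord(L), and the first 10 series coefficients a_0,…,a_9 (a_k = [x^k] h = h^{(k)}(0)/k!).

f: a_k = 4, 4, 8, 12, 20, 32, 52, 84, 136, 220, …
g: a_k = 0, 4, 0, -4/3, 0, 4/5, 0, -4/7, 0, 4/9, …
Sym-product of L_f,L_g gives L₀ (≤ ord 2).
L = (2 + 2·x + 6·x^2) + (2 + 2·x + 4·x^2 + 6·x^3)·Dx + (-1 + x + x^3 + x^4)·Dx^2  (order 2).
h: a_k = 0, 16, 16, 80/3, 128/3, 1088/15, 576/5, 19472/105, 31568/105, 30736/63, …
ICs: h(0) = 0, h′(0) = 16.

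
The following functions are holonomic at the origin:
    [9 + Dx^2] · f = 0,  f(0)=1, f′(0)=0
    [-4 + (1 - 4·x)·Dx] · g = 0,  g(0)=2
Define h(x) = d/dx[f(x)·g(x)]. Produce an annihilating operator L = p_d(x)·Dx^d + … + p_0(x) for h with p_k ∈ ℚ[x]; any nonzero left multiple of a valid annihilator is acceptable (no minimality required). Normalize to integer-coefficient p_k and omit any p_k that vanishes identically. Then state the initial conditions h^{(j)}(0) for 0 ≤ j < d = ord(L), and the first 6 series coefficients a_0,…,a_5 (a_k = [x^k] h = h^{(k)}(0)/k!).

L = (-23 - 72·x + 144·x^2) + (-8 + 32·x)·Dx + (1 - 8·x + 16·x^2)·Dx^2  (order 2).
h: a_k = 8, 46, 276, 1499, 7495, 719277/20, …
ICs: h(0) = 8, h′(0) = 46.

f: a_k = 1, 0, -9/2, 0, 27/8, 0, …
g: a_k = 2, 8, 32, 128, 512, 2048, …
Product ⇒ symmetric product L₀, ord ≤ 2.
Differentiate: ansatz ord ≤ ord L₀ ⇒ L.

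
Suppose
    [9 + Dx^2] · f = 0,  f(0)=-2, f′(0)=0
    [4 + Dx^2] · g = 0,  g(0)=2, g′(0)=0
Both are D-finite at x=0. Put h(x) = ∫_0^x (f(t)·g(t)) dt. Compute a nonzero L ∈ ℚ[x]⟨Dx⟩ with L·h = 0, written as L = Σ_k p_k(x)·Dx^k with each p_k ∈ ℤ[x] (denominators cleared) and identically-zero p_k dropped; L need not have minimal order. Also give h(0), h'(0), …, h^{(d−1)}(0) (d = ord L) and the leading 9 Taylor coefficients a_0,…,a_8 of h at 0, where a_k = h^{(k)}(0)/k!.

f: a_k = -2, 0, 9, 0, -27/4, 0, 81/40, 0, -729/2240, …
g: a_k = 2, 0, -4, 0, 4/3, 0, -8/45, 0, 4/315, …
Sym-product of L_f,L_g gives L₀ (≤ ord 4).
∫: right-multiply L₀ by Dx.
L = 25·Dx + 26·Dx^3 + Dx^5  (order 5).
h: a_k = 0, -4, 0, 26/3, 0, -313/30, 0, 7813/1260, 0, …
ICs: h(0) = 0, h′(0) = -4, h′′(0) = 0, h′′′(0) = 52, h′′′′(0) = 0.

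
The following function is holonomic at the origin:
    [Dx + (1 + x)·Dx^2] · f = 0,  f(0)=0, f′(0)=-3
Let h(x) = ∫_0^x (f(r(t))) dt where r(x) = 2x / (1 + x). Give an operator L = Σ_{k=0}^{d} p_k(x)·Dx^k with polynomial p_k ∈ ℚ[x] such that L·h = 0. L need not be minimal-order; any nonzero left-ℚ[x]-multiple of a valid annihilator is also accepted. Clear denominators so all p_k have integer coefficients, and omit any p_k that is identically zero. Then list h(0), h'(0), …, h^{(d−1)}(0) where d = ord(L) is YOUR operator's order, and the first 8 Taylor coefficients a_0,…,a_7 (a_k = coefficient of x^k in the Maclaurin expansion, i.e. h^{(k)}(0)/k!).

f: a_k = 0, -3, 3/2, -1, 3/4, -3/5, 1/2, -3/7, …
f∘r: x↦r, Dx↦Dx/r' in L_f ⇒ L₀.
Integrate: L := L₀·Dx.
L = (4 + 6·x)·Dx^2 + (1 + 4·x + 3·x^2)·Dx^3  (order 3).
h: a_k = 0, 0, -3, 4, -13/2, 12, -121/5, 52, …
ICs: h(0) = 0, h′(0) = 0, h′′(0) = -6.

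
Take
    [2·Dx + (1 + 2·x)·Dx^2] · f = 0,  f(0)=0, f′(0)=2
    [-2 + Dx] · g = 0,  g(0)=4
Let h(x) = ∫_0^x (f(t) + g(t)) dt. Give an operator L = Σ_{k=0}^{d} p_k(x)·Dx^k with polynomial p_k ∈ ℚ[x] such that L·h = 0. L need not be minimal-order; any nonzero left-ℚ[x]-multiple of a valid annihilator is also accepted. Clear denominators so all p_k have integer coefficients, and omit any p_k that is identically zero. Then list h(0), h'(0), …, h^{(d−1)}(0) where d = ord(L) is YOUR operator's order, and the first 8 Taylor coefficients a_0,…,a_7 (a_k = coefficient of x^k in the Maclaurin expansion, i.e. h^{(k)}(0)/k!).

L = (-6 - 4·x)·Dx^2 + (1 - 4·x - 4·x^2)·Dx^3 + (1 + 3·x + 2·x^2)·Dx^4  (order 4).
h: a_k = 0, 4, 5, 2, 2, -4/15, 56/45, -464/315, …
ICs: h(0) = 0, h′(0) = 4, h′′(0) = 10, h′′′(0) = 12.

f: a_k = 0, 2, -2, 8/3, -4, 32/5, -32/3, 128/7, …
g: a_k = 4, 8, 8, 16/3, 8/3, 16/15, 16/45, 32/315, …
h₀=f+g: left-lcm gives L₀, ord ≤ 3.
∫: right-multiply L₀ by Dx.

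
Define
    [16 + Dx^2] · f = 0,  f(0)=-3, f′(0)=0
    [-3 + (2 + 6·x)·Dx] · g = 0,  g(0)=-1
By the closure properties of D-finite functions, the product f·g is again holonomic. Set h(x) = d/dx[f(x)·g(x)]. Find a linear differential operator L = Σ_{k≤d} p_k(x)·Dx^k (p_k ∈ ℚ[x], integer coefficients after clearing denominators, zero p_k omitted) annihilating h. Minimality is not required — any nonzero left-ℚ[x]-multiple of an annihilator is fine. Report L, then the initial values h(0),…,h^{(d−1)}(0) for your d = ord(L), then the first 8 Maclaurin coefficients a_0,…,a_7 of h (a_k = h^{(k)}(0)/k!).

f: a_k = -3, 0, 24, 0, -32, 0, 256/15, 0, …
g: a_k = -1, -3/2, 9/8, -27/16, 405/128, -1701/256, 15309/1024, -72171/2048, …
f·g: L₀ = L_f ⊗_s L_g, ord ≤ 2·1.
Derive L from L₀ (diff closure).
L = (9613 + 83712·x + 273024·x^2 + 442368·x^3 + 331776·x^4) + (-444 - 5940·x - 20736·x^2 - 20736·x^3)·Dx + (364 + 3720·x + 14796·x^2 + 27648·x^3 + 20736·x^4)·Dx^2  (order 2).
h: a_k = 9/2, -219/4, -1485/16, 6337/32, 35115/256, -337609/2560, -1817053/10240, 82369729/430080, …
ICs: h(0) = 9/2, h′(0) = -219/4.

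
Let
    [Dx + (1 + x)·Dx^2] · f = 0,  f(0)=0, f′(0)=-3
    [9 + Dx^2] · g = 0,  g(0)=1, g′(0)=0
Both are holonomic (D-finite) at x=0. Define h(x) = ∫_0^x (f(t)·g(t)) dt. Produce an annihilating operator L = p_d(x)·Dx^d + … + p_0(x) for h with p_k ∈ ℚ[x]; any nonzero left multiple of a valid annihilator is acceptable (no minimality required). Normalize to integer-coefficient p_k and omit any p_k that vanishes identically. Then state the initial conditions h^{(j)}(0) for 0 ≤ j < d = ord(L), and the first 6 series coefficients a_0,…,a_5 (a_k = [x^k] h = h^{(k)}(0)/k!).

f: a_k = 0, -3, 3/2, -1, 3/4, -3/5, …
g: a_k = 1, 0, -9/2, 0, 27/8, 0, …
L₀ := L_f ⊗_s L_g (sym. prod.), ord ≤ 4.
∫: right-multiply L₀ by Dx.
L = (2493 + 10854·x + 17091·x^2 + 11664·x^3 + 2916·x^4)·Dx + (612 + 1908·x + 1944·x^2 + 648·x^3)·Dx^2 + (592 + 2484·x + 3834·x^2 + 2592·x^3 + 648·x^4)·Dx^3 + (68 + 212·x + 216·x^2 + 72·x^3)·Dx^4 + (35 + 142·x + 215·x^2 + 144·x^3 + 36·x^4)·Dx^5  (order 5).
h: a_k = 0, 0, -3/2, 1/2, 25/8, -6/5, …
ICs: h(0) = 0, h′(0) = 0, h′′(0) = -3, h′′′(0) = 3, h′′′′(0) = 75.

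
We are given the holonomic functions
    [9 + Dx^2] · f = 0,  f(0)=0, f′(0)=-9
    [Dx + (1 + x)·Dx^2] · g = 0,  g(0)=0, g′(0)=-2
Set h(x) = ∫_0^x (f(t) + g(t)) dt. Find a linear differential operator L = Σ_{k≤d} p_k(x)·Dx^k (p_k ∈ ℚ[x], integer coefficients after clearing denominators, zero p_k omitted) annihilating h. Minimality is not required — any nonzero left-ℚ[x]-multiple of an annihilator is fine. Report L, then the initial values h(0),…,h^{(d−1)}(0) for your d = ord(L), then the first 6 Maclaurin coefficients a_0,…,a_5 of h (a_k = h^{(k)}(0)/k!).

f: a_k = 0, -9, 0, 27/2, 0, -243/40, …
g: a_k = 0, -2, 1, -2/3, 1/2, -2/5, …
L₀ := lclm(L_f,L_g); ord L₀ ≤ 2+2.
Integrate: L := L₀·Dx.
L = (135 + 162·x + 81·x^2)·Dx^2 + (99 + 261·x + 243·x^2 + 81·x^3)·Dx^3 + (15 + 18·x + 9·x^2)·Dx^4 + (11 + 29·x + 27·x^2 + 9·x^3)·Dx^5  (order 5).
h: a_k = 0, 0, -11/2, 1/3, 77/24, 1/10, …
ICs: h(0) = 0, h′(0) = 0, h′′(0) = -11, h′′′(0) = 2, h′′′′(0) = 77.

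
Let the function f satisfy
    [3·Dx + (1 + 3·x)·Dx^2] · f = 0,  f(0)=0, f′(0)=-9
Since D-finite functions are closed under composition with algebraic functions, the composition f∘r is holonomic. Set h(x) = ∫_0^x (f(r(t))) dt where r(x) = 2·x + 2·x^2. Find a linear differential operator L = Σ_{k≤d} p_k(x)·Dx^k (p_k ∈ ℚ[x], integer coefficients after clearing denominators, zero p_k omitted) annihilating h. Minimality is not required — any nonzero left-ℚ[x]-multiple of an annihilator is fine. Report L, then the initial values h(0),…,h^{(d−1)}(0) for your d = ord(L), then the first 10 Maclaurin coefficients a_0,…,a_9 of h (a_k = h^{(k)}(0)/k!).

f: a_k = 0, -9, 27/2, -27, 243/4, -729/5, 729/2, -6561/7, 19683/8, -6561, …
Change of var in L_f (x↦r) gives L₀.
h=∫₀ˣh₀: take L = L₀·Dx.
L = (4 + 12·x + 12·x^2)·Dx^2 + (1 + 8·x + 18·x^2 + 12·x^3)·Dx^3  (order 3).
h: a_k = 0, 0, -9, 12, -27, 378/5, -1188/5, 5616/7, -19926/7, 10476, …
ICs: h(0) = 0, h′(0) = 0, h′′(0) = -18.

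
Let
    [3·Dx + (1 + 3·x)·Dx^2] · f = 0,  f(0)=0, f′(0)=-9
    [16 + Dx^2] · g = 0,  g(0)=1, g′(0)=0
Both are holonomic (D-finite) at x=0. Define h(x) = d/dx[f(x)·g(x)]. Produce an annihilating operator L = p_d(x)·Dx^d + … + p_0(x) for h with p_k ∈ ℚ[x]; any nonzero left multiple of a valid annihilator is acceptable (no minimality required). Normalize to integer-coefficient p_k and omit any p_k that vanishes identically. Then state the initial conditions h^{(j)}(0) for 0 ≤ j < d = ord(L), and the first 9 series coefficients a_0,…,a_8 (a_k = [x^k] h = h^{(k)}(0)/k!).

L = (-252256 - 1400832·x + 774144·x^2 + 36937728·x^3 + 133871616·x^4 + 191102976·x^5 + 95551488·x^6) + (-43296 + 45216·x + 2557440·x^2 + 11404800·x^3 + 19906560·x^4 + 11943936·x^5)·Dx + (-14630 - 16992·x + 831600·x^2 + 6110208·x^3 + 17853696·x^4 + 23887872·x^5 + 11943936·x^6)·Dx^2 + (-2706 + 2826·x + 159840·x^2 + 712800·x^3 + 1244160·x^4 + 746496·x^5)·Dx^3 + (71 + 4410·x + 48951·x^2 + 237600·x^3 + 592920·x^4 + 746496·x^5 + 373248·x^6)·Dx^4  (order 4).
h: a_k = -9, 27, 135, -189, -129, 135, -269/5, 4623/5, -150867/35, …
ICs: h(0) = -9, h′(0) = 27, h′′(0) = 270, h′′′(0) = -1134.

f: a_k = 0, -9, 27/2, -27, 243/4, -729/5, 729/2, -6561/7, 19683/8, …
g: a_k = 1, 0, -8, 0, 32/3, 0, -256/45, 0, 512/315, …
L₀ := L_f ⊗_s L_g (sym. prod.), ord ≤ 4.
h=h₀': d/dx-closure on L₀ ⇒ L.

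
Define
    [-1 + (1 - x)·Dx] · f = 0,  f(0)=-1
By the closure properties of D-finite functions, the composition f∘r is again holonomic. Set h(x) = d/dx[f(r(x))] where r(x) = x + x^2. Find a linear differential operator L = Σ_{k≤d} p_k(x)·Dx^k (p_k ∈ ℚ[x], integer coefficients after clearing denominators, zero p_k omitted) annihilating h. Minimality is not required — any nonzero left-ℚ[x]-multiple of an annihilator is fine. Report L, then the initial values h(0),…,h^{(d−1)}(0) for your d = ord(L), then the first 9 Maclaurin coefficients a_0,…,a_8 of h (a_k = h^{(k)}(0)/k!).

f: a_k = -1, -1, -1, -1, -1, -1, -1, -1, -1, …
L₀ from L_f via x↦r, Dx↦r'^{-1}Dx.
h₀' ⇒ L via d/dx closure of L₀.
L = (4 + 6·x + 6·x^2) + (-1 - x + 3·x^2 + 2·x^3)·Dx  (order 1).
h: a_k = -1, -4, -9, -20, -40, -78, -147, -272, -495, …
ICs: h(0) = -1.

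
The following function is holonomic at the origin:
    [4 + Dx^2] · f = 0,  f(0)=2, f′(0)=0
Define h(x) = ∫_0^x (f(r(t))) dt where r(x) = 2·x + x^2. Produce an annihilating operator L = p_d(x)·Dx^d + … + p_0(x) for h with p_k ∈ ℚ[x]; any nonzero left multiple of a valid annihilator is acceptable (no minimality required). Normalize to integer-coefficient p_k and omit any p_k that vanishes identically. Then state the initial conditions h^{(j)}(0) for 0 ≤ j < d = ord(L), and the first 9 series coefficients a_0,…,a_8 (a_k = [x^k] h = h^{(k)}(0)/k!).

L = (16 + 48·x + 48·x^2 + 16·x^3)·Dx - Dx^2 + (1 + x)·Dx^3  (order 3).
h: a_k = 0, 2, 0, -16/3, -4, 52/15, 64/9, 928/315, -44/15, …
ICs: h(0) = 0, h′(0) = 2, h′′(0) = 0.

f: a_k = 2, 0, -4, 0, 4/3, 0, -8/45, 0, 4/315, …
L₀ from L_f via x↦r, Dx↦r'^{-1}Dx.
h=∫₀ˣh₀: take L = L₀·Dx.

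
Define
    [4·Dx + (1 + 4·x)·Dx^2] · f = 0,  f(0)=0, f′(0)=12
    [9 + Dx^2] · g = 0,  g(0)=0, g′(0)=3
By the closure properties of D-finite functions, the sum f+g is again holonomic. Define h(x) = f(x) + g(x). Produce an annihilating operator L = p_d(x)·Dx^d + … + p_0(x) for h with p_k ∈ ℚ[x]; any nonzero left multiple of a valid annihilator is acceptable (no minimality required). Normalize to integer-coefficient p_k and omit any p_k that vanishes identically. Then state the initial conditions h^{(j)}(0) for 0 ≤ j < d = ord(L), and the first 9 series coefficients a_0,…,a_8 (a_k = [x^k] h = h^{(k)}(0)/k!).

f: a_k = 0, 12, -24, 64, -192, 3072/5, -2048, 49152/7, -24576, …
g: a_k = 0, 3, 0, -9/2, 0, 81/40, 0, -243/560, 0, …
Weyl lclm of L_f,L_g ⇒ L₀ (ord ≤ 4).
L = (3780 + 2592·x + 5184·x^2)·Dx + (369 + 2124·x + 3888·x^2 + 5184·x^3)·Dx^2 + (420 + 288·x + 576·x^2)·Dx^3 + (41 + 236·x + 432·x^2 + 576·x^3)·Dx^4  (order 4).
h: a_k = 0, 15, -24, 119/2, -192, 24657/40, -2048, 3931917/560, -24576, …
ICs: h(0) = 0, h′(0) = 15, h′′(0) = -48, h′′′(0) = 357.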